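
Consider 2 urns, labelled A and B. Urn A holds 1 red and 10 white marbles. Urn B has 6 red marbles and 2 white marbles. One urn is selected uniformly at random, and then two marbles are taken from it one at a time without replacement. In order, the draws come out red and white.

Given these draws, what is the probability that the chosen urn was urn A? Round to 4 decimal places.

For each hypothesis, P(data | H) works out to: P(data | urn A) = (1/11)(10/10) = 1/11; P(data | urn B) = (6/8)(2/7) = 3/14.
Multiplying each by its prior: 1/2 · 1/11 = 1/22, 1/2 · 3/14 = 3/28; summing to 47/308.
So P(urn A | data) = (1/22) / (47/308) = 14/47.

0.2979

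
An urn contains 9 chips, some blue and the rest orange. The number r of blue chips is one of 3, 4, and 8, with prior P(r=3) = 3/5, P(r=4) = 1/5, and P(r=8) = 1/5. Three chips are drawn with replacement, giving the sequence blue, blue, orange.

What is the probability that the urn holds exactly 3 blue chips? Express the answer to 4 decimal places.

0.5294

Compute the likelihood of the observed sequence for each case: P(data | r = 3) = (3/9)(3/9)(6/9) = 0.074074; P(data | r = 4) = (4/9)(4/9)(5/9) = 0.10974; P(data | r = 8) = (8/9)(8/9)(1/9) = 0.087791.
The prior-weighted likelihoods are 3/5 · 0.074074 = 0.044444, 1/5 · 0.10974 = 0.021948, 1/5 · 0.087791 = 0.017558; these sum to 0.083951.
Hence P(r = 3 | data) = (0.044444) / (0.083951) = 0.52941.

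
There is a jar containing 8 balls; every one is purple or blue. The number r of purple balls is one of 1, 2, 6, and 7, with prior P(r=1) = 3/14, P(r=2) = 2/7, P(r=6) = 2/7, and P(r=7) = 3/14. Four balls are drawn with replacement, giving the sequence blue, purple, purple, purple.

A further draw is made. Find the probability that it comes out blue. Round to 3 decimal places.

0.243

The likelihood of the observed sequence under each hypothesis: P(data | r = 1) = (7/8)(1/8)(1/8)(1/8) = 0.001709; P(data | r = 2) = (6/8)(2/8)(2/8)(2/8) = 0.011719; P(data | r = 6) = (2/8)(6/8)(6/8)(6/8) = 0.10547; P(data | r = 7) = (1/8)(7/8)(7/8)(7/8) = 0.08374.
Weighting by the prior gives 3/14 · 0.001709 = 0.00036621, 2/7 · 0.011719 = 0.0033482, 2/7 · 0.10547 = 0.030134, 3/14 · 0.08374 = 0.017944; summing to 0.051793.
The posterior is then P(r = 1 | data) = 0.0070707, P(r = 2 | data) = 0.064646, P(r = 6 | data) = 0.58182, P(r = 7 | data) = 0.34646.
Averaging over the posterior, P(blue next | data) = (7/8)(0.0070707) + (3/4)(0.064646) + (1/4)(0.58182) + (1/8)(0.34646) = 0.24343.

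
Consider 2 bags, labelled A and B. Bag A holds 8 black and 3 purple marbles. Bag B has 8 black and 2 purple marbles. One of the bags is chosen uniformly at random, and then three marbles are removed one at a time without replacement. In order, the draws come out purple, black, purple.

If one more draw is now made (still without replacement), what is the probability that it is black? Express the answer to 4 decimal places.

The likelihood of the observed sequence under each hypothesis: P(data | bag A) = (3/11)(8/10)(2/9) = 8/165; P(data | bag B) = (2/10)(8/9)(1/8) = 1/45.
Multiplying each by its prior: 1/2 · 8/165 = 4/165, 1/2 · 1/45 = 1/90; summing to 7/198.
Dividing through by the total gives posterior P(bag A | data) = 24/35, P(bag B | data) = 11/35.
Averaging over the posterior, P(black next | data) = (7/8)(24/35) + (1)(11/35) = 32/35.

0.9143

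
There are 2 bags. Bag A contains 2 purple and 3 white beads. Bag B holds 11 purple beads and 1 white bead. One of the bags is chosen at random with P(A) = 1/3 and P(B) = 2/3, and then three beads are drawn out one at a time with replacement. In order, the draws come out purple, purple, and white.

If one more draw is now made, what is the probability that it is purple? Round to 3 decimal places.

Under each hypothesis, the probability of the observed sequence is: P(data | bag A) = (2/5)(2/5)(3/5) = 0.096; P(data | bag B) = (11/12)(11/12)(1/12) = 0.070023.
Multiplying each by its prior: 1/3 · 0.096 = 0.032, 2/3 · 0.070023 = 0.046682; these sum to 0.078682.
Normalising, the posterior is P(bag A | data) = 0.4067, P(bag B | data) = 0.5933.
The predictive probability is P(purple next | data) = (2/5)(0.4067) + (11/12)(0.5933) = 0.70654.

0.707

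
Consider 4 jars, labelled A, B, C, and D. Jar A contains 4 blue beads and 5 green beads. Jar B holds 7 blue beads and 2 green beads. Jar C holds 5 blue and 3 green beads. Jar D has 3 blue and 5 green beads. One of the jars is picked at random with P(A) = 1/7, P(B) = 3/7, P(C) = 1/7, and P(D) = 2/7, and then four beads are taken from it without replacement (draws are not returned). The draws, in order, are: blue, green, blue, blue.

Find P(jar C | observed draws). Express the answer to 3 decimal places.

For each hypothesis, P(data | H) works out to: P(data | jar A) = (4/9)(5/8)(3/7)(2/6) = 0.039683; P(data | jar B) = (7/9)(2/8)(6/7)(5/6) = 0.13889; P(data | jar C) = (5/8)(3/7)(4/6)(3/5) = 0.10714; P(data | jar D) = (3/8)(5/7)(2/6)(1/5) = 0.017857.
The prior-weighted likelihoods are 1/7 · 0.039683 = 0.0056689, 3/7 · 0.13889 = 0.059524, 1/7 · 0.10714 = 0.015306, 2/7 · 0.017857 = 0.005102; these sum to 0.085601.
Hence P(jar C | data) = (0.015306) / (0.085601) = 0.17881.

0.179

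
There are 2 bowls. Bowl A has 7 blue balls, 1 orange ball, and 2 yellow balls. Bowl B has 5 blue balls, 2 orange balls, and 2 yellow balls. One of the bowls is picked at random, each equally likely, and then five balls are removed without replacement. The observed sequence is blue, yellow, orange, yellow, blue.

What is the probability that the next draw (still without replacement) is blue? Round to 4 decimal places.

0.8361

The likelihood of the observed sequence under each hypothesis: P(data | bowl A) = (7/10)(2/9)(1/8)(1/7)(6/6) = 0.0027778; P(data | bowl B) = (5/9)(2/8)(2/7)(1/6)(4/5) = 0.005291.
Weighting by the prior gives 1/2 · 0.0027778 = 0.0013889, 1/2 · 0.005291 = 0.0026455; with total 0.0040344.
Dividing through by the total gives posterior P(bowl A | data) = 0.34426, P(bowl B | data) = 0.65574.
Averaging over the posterior, P(blue next | data) = (1)(0.34426) + (3/4)(0.65574) = 0.83607.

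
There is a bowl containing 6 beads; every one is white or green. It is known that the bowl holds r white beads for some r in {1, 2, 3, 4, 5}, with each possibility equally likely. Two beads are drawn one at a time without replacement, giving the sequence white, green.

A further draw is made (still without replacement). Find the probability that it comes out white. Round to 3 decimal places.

Under each hypothesis, the probability of the observed sequence is: P(data | r = 1) = (1/6)(5/5) = 1/6; P(data | r = 2) = (2/6)(4/5) = 4/15; P(data | r = 3) = (3/6)(3/5) = 3/10; P(data | r = 4) = (4/6)(2/5) = 4/15; P(data | r = 5) = (5/6)(1/5) = 1/6.
Weighting by the prior gives 1/5 · 1/6 = 1/30, 1/5 · 4/15 = 4/75, 1/5 · 3/10 = 3/50, 1/5 · 4/15 = 4/75, 1/5 · 1/6 = 1/30; with total 7/30.
Dividing through by the total gives posterior P(r = 1 | data) = 1/7, P(r = 2 | data) = 8/35, P(r = 3 | data) = 9/35, P(r = 4 | data) = 8/35, P(r = 5 | data) = 1/7.
So P(white next | data) = Σ P(white next | H) P(H | data) = (0)(1/7) + (1/4)(8/35) + (1/2)(9/35) + (3/4)(8/35) + (1)(1/7) = 1/2.

0.500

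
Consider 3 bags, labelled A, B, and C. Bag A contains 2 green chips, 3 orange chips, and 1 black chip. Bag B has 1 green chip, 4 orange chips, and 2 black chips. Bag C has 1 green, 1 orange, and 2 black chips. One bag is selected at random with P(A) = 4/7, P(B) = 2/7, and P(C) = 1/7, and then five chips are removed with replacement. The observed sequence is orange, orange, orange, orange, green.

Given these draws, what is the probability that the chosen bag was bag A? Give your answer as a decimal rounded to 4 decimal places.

Compute the likelihood of the observed sequence for each case: P(data | bag A) = (3/6)(3/6)(3/6)(3/6)(2/6) = 0.020833; P(data | bag B) = (4/7)(4/7)(4/7)(4/7)(1/7) = 0.015232; P(data | bag C) = (1/4)(1/4)(1/4)(1/4)(1/4) = 0.00097656.
The prior-weighted likelihoods are 4/7 · 0.020833 = 0.011905, 2/7 · 0.015232 = 0.0043519, 1/7 · 0.00097656 = 0.00013951; these sum to 0.016396.
Therefore the posterior P(bag A | data) = (0.011905) / (0.016396) = 0.72607.

0.7261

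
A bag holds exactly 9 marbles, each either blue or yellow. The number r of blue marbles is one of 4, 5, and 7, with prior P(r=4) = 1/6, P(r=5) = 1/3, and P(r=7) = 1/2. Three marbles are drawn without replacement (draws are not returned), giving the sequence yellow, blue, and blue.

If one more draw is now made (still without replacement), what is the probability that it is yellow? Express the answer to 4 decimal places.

0.3432

The likelihood of the observed sequence under each hypothesis: P(data | r = 4) = (5/9)(4/8)(3/7) = 5/42; P(data | r = 5) = (4/9)(5/8)(4/7) = 10/63; P(data | r = 7) = (2/9)(7/8)(6/7) = 1/6.
The prior-weighted likelihoods are 1/6 · 5/42 = 5/252, 1/3 · 10/63 = 10/189, 1/2 · 1/6 = 1/12; summing to 59/378.
Normalising, the posterior is P(r = 4 | data) = 15/118, P(r = 5 | data) = 20/59, P(r = 7 | data) = 63/118.
Averaging over the posterior, P(yellow next | data) = (2/3)(15/118) + (1/2)(20/59) + (1/6)(63/118) = 81/236.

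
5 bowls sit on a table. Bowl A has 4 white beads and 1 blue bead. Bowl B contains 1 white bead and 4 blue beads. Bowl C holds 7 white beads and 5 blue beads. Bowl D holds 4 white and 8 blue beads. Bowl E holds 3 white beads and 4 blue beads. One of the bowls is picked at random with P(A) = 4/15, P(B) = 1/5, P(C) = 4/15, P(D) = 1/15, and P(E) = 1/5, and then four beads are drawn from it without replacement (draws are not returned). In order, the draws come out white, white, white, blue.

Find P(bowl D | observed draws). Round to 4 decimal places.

Compute the likelihood of the observed sequence for each case: P(data | bowl A) = (4/5)(3/4)(2/3)(1/2) = 0.2; P(data | bowl B) = (1/5)(0/4) = 0; P(data | bowl C) = (7/12)(6/11)(5/10)(5/9) = 0.088384; P(data | bowl D) = (4/12)(3/11)(2/10)(8/9) = 0.016162; P(data | bowl E) = (3/7)(2/6)(1/5)(4/4) = 0.028571.
The prior-weighted likelihoods are 4/15 · 0.2 = 0.053333, 1/5 · 0 = 0, 4/15 · 0.088384 = 0.023569, 1/15 · 0.016162 = 0.0010774, 1/5 · 0.028571 = 0.0057143; these sum to 0.083694.
Therefore the posterior P(bowl D | data) = (0.0010774) / (0.083694) = 0.012874.

0.0129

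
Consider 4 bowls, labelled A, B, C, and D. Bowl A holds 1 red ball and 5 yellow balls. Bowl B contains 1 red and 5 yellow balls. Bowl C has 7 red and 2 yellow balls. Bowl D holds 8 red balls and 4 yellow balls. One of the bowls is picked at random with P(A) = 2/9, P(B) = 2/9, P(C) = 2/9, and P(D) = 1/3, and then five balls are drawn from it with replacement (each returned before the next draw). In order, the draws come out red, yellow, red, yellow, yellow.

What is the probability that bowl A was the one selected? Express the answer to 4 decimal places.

For each hypothesis, P(data | H) works out to: P(data | bowl A) = (1/6)(5/6)(1/6)(5/6)(5/6) = 0.016075; P(data | bowl B) = (1/6)(5/6)(1/6)(5/6)(5/6) = 0.016075; P(data | bowl C) = (7/9)(2/9)(7/9)(2/9)(2/9) = 0.0066386; P(data | bowl D) = (8/12)(4/12)(8/12)(4/12)(4/12) = 0.016461.
Multiplying each by its prior: 2/9 · 0.016075 = 0.0035722, 2/9 · 0.016075 = 0.0035722, 2/9 · 0.0066386 = 0.0014752, 1/3 · 0.016461 = 0.005487; summing to 0.014107.
Hence P(bowl A | data) = (0.0035722) / (0.014107) = 0.25323.

0.2532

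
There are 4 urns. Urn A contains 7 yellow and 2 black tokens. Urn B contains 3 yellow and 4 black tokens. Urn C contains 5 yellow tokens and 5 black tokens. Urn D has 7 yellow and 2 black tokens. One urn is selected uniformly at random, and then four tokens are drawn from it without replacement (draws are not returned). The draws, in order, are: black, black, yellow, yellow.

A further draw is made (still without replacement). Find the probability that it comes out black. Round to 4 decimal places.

For each hypothesis, P(data | H) works out to: P(data | urn A) = (2/9)(1/8)(7/7)(6/6) = 0.027778; P(data | urn B) = (4/7)(3/6)(3/5)(2/4) = 0.085714; P(data | urn C) = (5/10)(4/9)(5/8)(4/7) = 0.079365; P(data | urn D) = (2/9)(1/8)(7/7)(6/6) = 0.027778.
Multiplying each by its prior: 1/4 · 0.027778 = 0.0069444, 1/4 · 0.085714 = 0.021429, 1/4 · 0.079365 = 0.019841, 1/4 · 0.027778 = 0.0069444; these sum to 0.055159.
Dividing through by the total gives posterior P(urn A | data) = 0.1259, P(urn B | data) = 0.38849, P(urn C | data) = 0.35971, P(urn D | data) = 0.1259.
So P(black next | data) = Σ P(black next | H) P(H | data) = (0)(0.1259) + (2/3)(0.38849) + (1/2)(0.35971) + (0)(0.1259) = 0.43885.

0.4388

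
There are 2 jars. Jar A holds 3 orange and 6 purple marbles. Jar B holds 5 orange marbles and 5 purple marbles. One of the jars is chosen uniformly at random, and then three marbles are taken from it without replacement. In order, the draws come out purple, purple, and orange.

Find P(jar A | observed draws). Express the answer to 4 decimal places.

0.5625

The likelihood of the observed sequence under each hypothesis: P(data | jar A) = (6/9)(5/8)(3/7) = 5/28; P(data | jar B) = (5/10)(4/9)(5/8) = 5/36.
Multiplying each by its prior: 1/2 · 5/28 = 5/56, 1/2 · 5/36 = 5/72; with total 10/63.
By Bayes' rule, P(jar A | data) = (5/56) / (10/63) = 9/16.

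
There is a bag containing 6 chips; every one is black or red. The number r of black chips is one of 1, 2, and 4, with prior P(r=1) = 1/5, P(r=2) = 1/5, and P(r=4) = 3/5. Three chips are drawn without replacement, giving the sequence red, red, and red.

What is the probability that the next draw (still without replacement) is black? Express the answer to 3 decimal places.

0.429

The likelihood of the observed sequence under each hypothesis: P(data | r = 1) = (5/6)(4/5)(3/4) = 1/2; P(data | r = 2) = (4/6)(3/5)(2/4) = 1/5; P(data | r = 4) = (2/6)(1/5)(0/4) = 0.
Weighting by the prior gives 1/5 · 1/2 = 1/10, 1/5 · 1/5 = 1/25, 3/5 · 0 = 0; these sum to 7/50.
Dividing through by the total gives posterior P(r = 1 | data) = 5/7, P(r = 2 | data) = 2/7, P(r = 4 | data) = 0.
Averaging over the posterior, P(black next | data) = (1/3)(5/7) + (2/3)(2/7) = 3/7.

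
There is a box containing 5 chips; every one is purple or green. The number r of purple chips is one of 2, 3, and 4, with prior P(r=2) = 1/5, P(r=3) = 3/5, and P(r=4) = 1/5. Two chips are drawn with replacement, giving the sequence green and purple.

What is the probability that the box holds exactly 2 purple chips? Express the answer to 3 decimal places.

0.214

Under each hypothesis, the probability of the observed sequence is: P(data | r = 2) = (3/5)(2/5) = 6/25; P(data | r = 3) = (2/5)(3/5) = 6/25; P(data | r = 4) = (1/5)(4/5) = 4/25.
The prior-weighted likelihoods are 1/5 · 6/25 = 6/125, 3/5 · 6/25 = 18/125, 1/5 · 4/25 = 4/125; these sum to 28/125.
Therefore the posterior P(r = 2 | data) = (6/125) / (28/125) = 3/14.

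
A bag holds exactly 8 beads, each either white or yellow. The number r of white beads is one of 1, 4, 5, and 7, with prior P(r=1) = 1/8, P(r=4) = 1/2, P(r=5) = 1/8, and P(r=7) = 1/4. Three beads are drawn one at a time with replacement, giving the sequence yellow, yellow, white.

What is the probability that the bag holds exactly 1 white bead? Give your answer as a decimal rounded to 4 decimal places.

0.1346

The likelihood of the observed sequence under each hypothesis: P(data | r = 1) = (7/8)(7/8)(1/8) = 0.095703; P(data | r = 4) = (4/8)(4/8)(4/8) = 0.125; P(data | r = 5) = (3/8)(3/8)(5/8) = 0.087891; P(data | r = 7) = (1/8)(1/8)(7/8) = 0.013672.
The prior-weighted likelihoods are 1/8 · 0.095703 = 0.011963, 1/2 · 0.125 = 0.0625, 1/8 · 0.087891 = 0.010986, 1/4 · 0.013672 = 0.003418; summing to 0.088867.
Therefore the posterior P(r = 1 | data) = (0.011963) / (0.088867) = 0.13462.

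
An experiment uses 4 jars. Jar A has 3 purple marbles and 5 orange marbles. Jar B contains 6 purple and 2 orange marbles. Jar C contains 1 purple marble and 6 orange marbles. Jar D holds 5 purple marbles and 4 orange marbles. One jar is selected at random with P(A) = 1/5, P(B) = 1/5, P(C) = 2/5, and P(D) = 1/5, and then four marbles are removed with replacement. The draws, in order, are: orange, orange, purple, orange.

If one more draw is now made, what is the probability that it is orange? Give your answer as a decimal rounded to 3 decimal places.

Under each hypothesis, the probability of the observed sequence is: P(data | jar A) = (5/8)(5/8)(3/8)(5/8) = 0.091553; P(data | jar B) = (2/8)(2/8)(6/8)(2/8) = 0.011719; P(data | jar C) = (6/7)(6/7)(1/7)(6/7) = 0.089963; P(data | jar D) = (4/9)(4/9)(5/9)(4/9) = 0.048773.
The prior-weighted likelihoods are 1/5 · 0.091553 = 0.018311, 1/5 · 0.011719 = 0.0023437, 2/5 · 0.089963 = 0.035985, 1/5 · 0.048773 = 0.0097546; with total 0.066394.
Dividing through by the total gives posterior P(jar A | data) = 0.27579, P(jar B | data) = 0.035301, P(jar C | data) = 0.54199, P(jar D | data) = 0.14692.
The predictive probability is P(orange next | data) = (5/8)(0.27579) + (1/4)(0.035301) + (6/7)(0.54199) + (4/9)(0.14692) = 0.71105.

0.711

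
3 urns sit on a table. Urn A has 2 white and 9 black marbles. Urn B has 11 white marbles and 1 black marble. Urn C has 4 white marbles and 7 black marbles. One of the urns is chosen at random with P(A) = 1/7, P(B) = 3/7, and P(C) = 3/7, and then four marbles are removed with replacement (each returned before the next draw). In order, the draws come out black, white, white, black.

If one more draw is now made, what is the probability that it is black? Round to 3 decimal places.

0.608

Under each hypothesis, the probability of the observed sequence is: P(data | urn A) = (9/11)(2/11)(2/11)(9/11) = 0.02213; P(data | urn B) = (1/12)(11/12)(11/12)(1/12) = 0.0058353; P(data | urn C) = (7/11)(4/11)(4/11)(7/11) = 0.053548.
Multiplying each by its prior: 1/7 · 0.02213 = 0.0031614, 3/7 · 0.0058353 = 0.0025008, 3/7 · 0.053548 = 0.022949; with total 0.028611.
The posterior is then P(urn A | data) = 0.11049, P(urn B | data) = 0.087406, P(urn C | data) = 0.8021.
The predictive probability is P(black next | data) = (9/11)(0.11049) + (1/12)(0.087406) + (7/11)(0.8021) = 0.60811.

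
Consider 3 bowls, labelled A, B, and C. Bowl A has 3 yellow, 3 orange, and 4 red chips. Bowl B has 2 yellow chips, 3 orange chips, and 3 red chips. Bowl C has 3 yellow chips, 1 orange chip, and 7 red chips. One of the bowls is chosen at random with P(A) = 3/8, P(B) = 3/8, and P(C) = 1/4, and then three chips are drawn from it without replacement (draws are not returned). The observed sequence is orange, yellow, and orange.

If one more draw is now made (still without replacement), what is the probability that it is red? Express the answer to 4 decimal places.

0.5882

Compute the likelihood of the observed sequence for each case: P(data | bowl A) = (3/10)(3/9)(2/8) = 0.025; P(data | bowl B) = (3/8)(2/7)(2/6) = 0.035714; P(data | bowl C) = (1/11)(3/10)(0/9) = 0.
Multiplying each by its prior: 3/8 · 0.025 = 0.009375, 3/8 · 0.035714 = 0.013393, 1/4 · 0 = 0; these sum to 0.022768.
The posterior is then P(bowl A | data) = 0.41176, P(bowl B | data) = 0.58824, P(bowl C | data) = 0.
So P(red next | data) = Σ P(red next | H) P(H | data) = (4/7)(0.41176) + (3/5)(0.58824) = 0.58824.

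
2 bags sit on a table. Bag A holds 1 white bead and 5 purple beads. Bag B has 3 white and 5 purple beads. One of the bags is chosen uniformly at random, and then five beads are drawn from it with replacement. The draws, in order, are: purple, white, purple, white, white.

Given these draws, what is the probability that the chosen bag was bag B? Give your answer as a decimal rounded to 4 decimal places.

0.8650

For each hypothesis, P(data | H) works out to: P(data | bag A) = (5/6)(1/6)(5/6)(1/6)(1/6) = 0.003215; P(data | bag B) = (5/8)(3/8)(5/8)(3/8)(3/8) = 0.020599.
Multiplying each by its prior: 1/2 · 0.003215 = 0.0016075, 1/2 · 0.020599 = 0.0103; summing to 0.011907.
Hence P(bag B | data) = (0.0103) / (0.011907) = 0.865.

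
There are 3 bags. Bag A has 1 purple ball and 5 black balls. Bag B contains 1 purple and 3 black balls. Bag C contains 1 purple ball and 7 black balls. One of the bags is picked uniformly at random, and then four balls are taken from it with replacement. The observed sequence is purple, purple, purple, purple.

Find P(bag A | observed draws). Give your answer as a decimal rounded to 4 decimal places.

0.1568

For each hypothesis, P(data | H) works out to: P(data | bag A) = (1/6)(1/6)(1/6)(1/6) = 0.0007716; P(data | bag B) = (1/4)(1/4)(1/4)(1/4) = 0.0039062; P(data | bag C) = (1/8)(1/8)(1/8)(1/8) = 0.00024414.
Multiplying each by its prior: 1/3 · 0.0007716 = 0.0002572, 1/3 · 0.0039062 = 0.0013021, 1/3 · 0.00024414 = 8.138e-05; these sum to 0.0016407.
Therefore the posterior P(bag A | data) = (0.0002572) / (0.0016407) = 0.15677.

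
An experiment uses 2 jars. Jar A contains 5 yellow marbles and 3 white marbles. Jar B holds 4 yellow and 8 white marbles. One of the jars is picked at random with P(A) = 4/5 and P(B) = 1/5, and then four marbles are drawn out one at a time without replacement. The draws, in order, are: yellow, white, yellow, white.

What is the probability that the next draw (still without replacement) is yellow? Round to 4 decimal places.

For each hypothesis, P(data | H) works out to: P(data | jar A) = (5/8)(3/7)(4/6)(2/5) = 0.071429; P(data | jar B) = (4/12)(8/11)(3/10)(7/9) = 0.056566.
The prior-weighted likelihoods are 4/5 · 0.071429 = 0.057143, 1/5 · 0.056566 = 0.011313; summing to 0.068456.
Normalising, the posterior is P(jar A | data) = 0.83474, P(jar B | data) = 0.16526.
Averaging over the posterior, P(yellow next | data) = (3/4)(0.83474) + (1/4)(0.16526) = 0.66737.

0.6674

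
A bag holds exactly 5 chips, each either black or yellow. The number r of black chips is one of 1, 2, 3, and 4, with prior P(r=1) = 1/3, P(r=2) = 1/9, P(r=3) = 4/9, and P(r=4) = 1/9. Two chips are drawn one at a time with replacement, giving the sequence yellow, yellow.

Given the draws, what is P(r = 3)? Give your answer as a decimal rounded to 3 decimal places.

For each hypothesis, P(data | H) works out to: P(data | r = 1) = (4/5)(4/5) = 16/25; P(data | r = 2) = (3/5)(3/5) = 9/25; P(data | r = 3) = (2/5)(2/5) = 4/25; P(data | r = 4) = (1/5)(1/5) = 1/25.
Weighting by the prior gives 1/3 · 16/25 = 16/75, 1/9 · 9/25 = 1/25, 4/9 · 4/25 = 16/225, 1/9 · 1/25 = 1/225; with total 74/225.
Hence P(r = 3 | data) = (16/225) / (74/225) = 8/37.

0.216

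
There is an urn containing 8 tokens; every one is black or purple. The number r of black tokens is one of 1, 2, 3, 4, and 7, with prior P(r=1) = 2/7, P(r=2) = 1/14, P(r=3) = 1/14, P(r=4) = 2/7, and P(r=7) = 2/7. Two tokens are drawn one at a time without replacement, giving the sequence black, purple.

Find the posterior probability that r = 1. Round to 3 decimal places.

Compute the likelihood of the observed sequence for each case: P(data | r = 1) = (1/8)(7/7) = 1/8; P(data | r = 2) = (2/8)(6/7) = 3/14; P(data | r = 3) = (3/8)(5/7) = 15/56; P(data | r = 4) = (4/8)(4/7) = 2/7; P(data | r = 7) = (7/8)(1/7) = 1/8.
The prior-weighted likelihoods are 2/7 · 1/8 = 1/28, 1/14 · 3/14 = 3/196, 1/14 · 15/56 = 15/784, 2/7 · 2/7 = 4/49, 2/7 · 1/8 = 1/28; summing to 3/16.
By Bayes' rule, P(r = 1 | data) = (1/28) / (3/16) = 4/21.

0.190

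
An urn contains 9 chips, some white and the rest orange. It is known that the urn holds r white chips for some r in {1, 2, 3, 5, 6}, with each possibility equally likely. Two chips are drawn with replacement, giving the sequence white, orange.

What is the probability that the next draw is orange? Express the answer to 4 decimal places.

0.5755

For each hypothesis, P(data | H) works out to: P(data | r = 1) = (1/9)(8/9) = 8/81; P(data | r = 2) = (2/9)(7/9) = 14/81; P(data | r = 3) = (3/9)(6/9) = 2/9; P(data | r = 5) = (5/9)(4/9) = 20/81; P(data | r = 6) = (6/9)(3/9) = 2/9.
Multiplying each by its prior: 1/5 · 8/81 = 8/405, 1/5 · 14/81 = 14/405, 1/5 · 2/9 = 2/45, 1/5 · 20/81 = 4/81, 1/5 · 2/9 = 2/45; summing to 26/135.
Dividing through by the total gives posterior P(r = 1 | data) = 4/39, P(r = 2 | data) = 7/39, P(r = 3 | data) = 3/13, P(r = 5 | data) = 10/39, P(r = 6 | data) = 3/13.
Averaging over the posterior, P(orange next | data) = (8/9)(4/39) + (7/9)(7/39) + (2/3)(3/13) + (4/9)(10/39) + (1/3)(3/13) = 202/351.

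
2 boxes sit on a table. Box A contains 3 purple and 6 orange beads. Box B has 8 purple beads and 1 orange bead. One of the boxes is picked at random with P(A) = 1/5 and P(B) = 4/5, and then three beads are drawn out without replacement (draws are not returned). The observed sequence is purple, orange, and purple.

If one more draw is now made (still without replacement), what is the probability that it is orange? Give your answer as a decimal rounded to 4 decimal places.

0.1154

Under each hypothesis, the probability of the observed sequence is: P(data | box A) = (3/9)(6/8)(2/7) = 1/14; P(data | box B) = (8/9)(1/8)(7/7) = 1/9.
The prior-weighted likelihoods are 1/5 · 1/14 = 1/70, 4/5 · 1/9 = 4/45; these sum to 13/126.
The posterior is then P(box A | data) = 9/65, P(box B | data) = 56/65.
So P(orange next | data) = Σ P(orange next | H) P(H | data) = (5/6)(9/65) + (0)(56/65) = 3/26.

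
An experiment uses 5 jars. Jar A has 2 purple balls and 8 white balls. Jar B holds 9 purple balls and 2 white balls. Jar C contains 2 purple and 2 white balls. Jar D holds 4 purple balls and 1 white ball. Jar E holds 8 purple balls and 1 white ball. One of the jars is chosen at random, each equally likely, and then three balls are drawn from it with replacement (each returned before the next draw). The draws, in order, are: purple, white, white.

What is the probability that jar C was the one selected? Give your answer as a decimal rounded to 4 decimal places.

The likelihood of the observed sequence under each hypothesis: P(data | jar A) = (2/10)(8/10)(8/10) = 0.128; P(data | jar B) = (9/11)(2/11)(2/11) = 0.027047; P(data | jar C) = (2/4)(2/4)(2/4) = 0.125; P(data | jar D) = (4/5)(1/5)(1/5) = 0.032; P(data | jar E) = (8/9)(1/9)(1/9) = 0.010974.
The prior-weighted likelihoods are 1/5 · 0.128 = 0.0256, 1/5 · 0.027047 = 0.0054095, 1/5 · 0.125 = 0.025, 1/5 · 0.032 = 0.0064, 1/5 · 0.010974 = 0.0021948; with total 0.064604.
Hence P(jar C | data) = (0.025) / (0.064604) = 0.38697.

0.3870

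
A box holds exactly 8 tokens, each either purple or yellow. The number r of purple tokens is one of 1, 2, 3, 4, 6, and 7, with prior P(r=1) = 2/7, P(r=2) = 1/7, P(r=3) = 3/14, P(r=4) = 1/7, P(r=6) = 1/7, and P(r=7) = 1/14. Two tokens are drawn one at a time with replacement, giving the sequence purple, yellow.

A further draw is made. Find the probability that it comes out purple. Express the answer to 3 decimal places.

0.416

The likelihood of the observed sequence under each hypothesis: P(data | r = 1) = (1/8)(7/8) = 7/64; P(data | r = 2) = (2/8)(6/8) = 3/16; P(data | r = 3) = (3/8)(5/8) = 15/64; P(data | r = 4) = (4/8)(4/8) = 1/4; P(data | r = 6) = (6/8)(2/8) = 3/16; P(data | r = 7) = (7/8)(1/8) = 7/64.
Weighting by the prior gives 2/7 · 7/64 = 1/32, 1/7 · 3/16 = 3/112, 3/14 · 15/64 = 45/896, 1/7 · 1/4 = 1/28, 1/7 · 3/16 = 3/112, 1/14 · 7/64 = 1/128; with total 5/28.
The posterior is then P(r = 1 | data) = 7/40, P(r = 2 | data) = 3/20, P(r = 3 | data) = 9/32, P(r = 4 | data) = 1/5, P(r = 6 | data) = 3/20, P(r = 7 | data) = 7/160.
Averaging over the posterior, P(purple next | data) = (1/8)(7/40) + (1/4)(3/20) + (3/8)(9/32) + (1/2)(1/5) + (3/4)(3/20) + (7/8)(7/160) = 133/320.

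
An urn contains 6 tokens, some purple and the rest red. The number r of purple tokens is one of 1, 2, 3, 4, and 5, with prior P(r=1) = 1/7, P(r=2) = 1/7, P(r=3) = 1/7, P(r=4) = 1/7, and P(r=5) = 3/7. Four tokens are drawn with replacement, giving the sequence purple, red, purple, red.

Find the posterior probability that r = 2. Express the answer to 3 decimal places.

Compute the likelihood of the observed sequence for each case: P(data | r = 1) = (1/6)(5/6)(1/6)(5/6) = 0.01929; P(data | r = 2) = (2/6)(4/6)(2/6)(4/6) = 0.049383; P(data | r = 3) = (3/6)(3/6)(3/6)(3/6) = 0.0625; P(data | r = 4) = (4/6)(2/6)(4/6)(2/6) = 0.049383; P(data | r = 5) = (5/6)(1/6)(5/6)(1/6) = 0.01929.
Multiplying each by its prior: 1/7 · 0.01929 = 0.0027557, 1/7 · 0.049383 = 0.0070547, 1/7 · 0.0625 = 0.0089286, 1/7 · 0.049383 = 0.0070547, 3/7 · 0.01929 = 0.0082672; summing to 0.034061.
By Bayes' rule, P(r = 2 | data) = (0.0070547) / (0.034061) = 0.20712.

0.207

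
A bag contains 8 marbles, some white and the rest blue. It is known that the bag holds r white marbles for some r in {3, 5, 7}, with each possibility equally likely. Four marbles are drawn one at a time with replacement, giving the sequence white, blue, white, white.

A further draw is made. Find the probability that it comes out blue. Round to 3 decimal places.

Under each hypothesis, the probability of the observed sequence is: P(data | r = 3) = (3/8)(5/8)(3/8)(3/8) = 0.032959; P(data | r = 5) = (5/8)(3/8)(5/8)(5/8) = 0.091553; P(data | r = 7) = (7/8)(1/8)(7/8)(7/8) = 0.08374.
The prior-weighted likelihoods are 1/3 · 0.032959 = 0.010986, 1/3 · 0.091553 = 0.030518, 1/3 · 0.08374 = 0.027913; these sum to 0.069417.
The posterior is then P(r = 3 | data) = 0.15826, P(r = 5 | data) = 0.43962, P(r = 7 | data) = 0.40211.
Averaging over the posterior, P(blue next | data) = (5/8)(0.15826) + (3/8)(0.43962) + (1/8)(0.40211) = 0.31404.

0.314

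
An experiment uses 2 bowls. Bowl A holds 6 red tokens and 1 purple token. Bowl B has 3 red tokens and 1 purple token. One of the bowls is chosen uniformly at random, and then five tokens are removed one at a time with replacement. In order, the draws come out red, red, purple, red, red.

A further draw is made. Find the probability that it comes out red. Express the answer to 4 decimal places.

0.8029

Compute the likelihood of the observed sequence for each case: P(data | bowl A) = (6/7)(6/7)(1/7)(6/7)(6/7) = 0.077111; P(data | bowl B) = (3/4)(3/4)(1/4)(3/4)(3/4) = 0.079102.
Multiplying each by its prior: 1/2 · 0.077111 = 0.038555, 1/2 · 0.079102 = 0.039551; summing to 0.078106.
Normalising, the posterior is P(bowl A | data) = 0.49363, P(bowl B | data) = 0.50637.
The predictive probability is P(red next | data) = (6/7)(0.49363) + (3/4)(0.50637) = 0.80289.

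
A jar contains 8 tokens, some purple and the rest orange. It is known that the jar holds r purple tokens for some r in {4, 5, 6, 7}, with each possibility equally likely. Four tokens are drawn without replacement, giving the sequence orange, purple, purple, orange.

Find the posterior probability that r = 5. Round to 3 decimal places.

Compute the likelihood of the observed sequence for each case: P(data | r = 4) = (4/8)(4/7)(3/6)(3/5) = 3/35; P(data | r = 5) = (3/8)(5/7)(4/6)(2/5) = 1/14; P(data | r = 6) = (2/8)(6/7)(5/6)(1/5) = 1/28; P(data | r = 7) = (1/8)(7/7)(6/6)(0/5) = 0.
Multiplying each by its prior: 1/4 · 3/35 = 3/140, 1/4 · 1/14 = 1/56, 1/4 · 1/28 = 1/112, 1/4 · 0 = 0; these sum to 27/560.
Therefore the posterior P(r = 5 | data) = (1/56) / (27/560) = 10/27.

0.370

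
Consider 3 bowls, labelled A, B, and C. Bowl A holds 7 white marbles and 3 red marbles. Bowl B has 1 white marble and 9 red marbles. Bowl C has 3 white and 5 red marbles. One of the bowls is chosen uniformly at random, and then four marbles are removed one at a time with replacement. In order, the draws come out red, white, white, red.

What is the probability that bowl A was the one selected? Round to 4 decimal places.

0.4116

For each hypothesis, P(data | H) works out to: P(data | bowl A) = (3/10)(7/10)(7/10)(3/10) = 0.0441; P(data | bowl B) = (9/10)(1/10)(1/10)(9/10) = 0.0081; P(data | bowl C) = (5/8)(3/8)(3/8)(5/8) = 0.054932.
Multiplying each by its prior: 1/3 · 0.0441 = 0.0147, 1/3 · 0.0081 = 0.0027, 1/3 · 0.054932 = 0.018311; with total 0.035711.
By Bayes' rule, P(bowl A | data) = (0.0147) / (0.035711) = 0.41164.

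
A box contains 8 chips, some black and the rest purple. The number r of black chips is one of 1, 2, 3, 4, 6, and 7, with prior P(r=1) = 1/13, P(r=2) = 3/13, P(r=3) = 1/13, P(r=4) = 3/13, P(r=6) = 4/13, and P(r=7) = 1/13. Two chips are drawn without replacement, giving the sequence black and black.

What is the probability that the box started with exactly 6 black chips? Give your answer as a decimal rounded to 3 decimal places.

For each hypothesis, P(data | H) works out to: P(data | r = 1) = (1/8)(0/7) = 0; P(data | r = 2) = (2/8)(1/7) = 1/28; P(data | r = 3) = (3/8)(2/7) = 3/28; P(data | r = 4) = (4/8)(3/7) = 3/14; P(data | r = 6) = (6/8)(5/7) = 15/28; P(data | r = 7) = (7/8)(6/7) = 3/4.
The prior-weighted likelihoods are 1/13 · 0 = 0, 3/13 · 1/28 = 3/364, 1/13 · 3/28 = 3/364, 3/13 · 3/14 = 9/182, 4/13 · 15/28 = 15/91, 1/13 · 3/4 = 3/52; with total 15/52.
Therefore the posterior P(r = 6 | data) = (15/91) / (15/52) = 4/7.

0.571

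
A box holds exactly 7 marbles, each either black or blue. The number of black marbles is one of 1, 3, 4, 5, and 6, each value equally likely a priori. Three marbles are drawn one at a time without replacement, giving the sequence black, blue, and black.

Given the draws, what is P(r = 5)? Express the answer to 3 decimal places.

For each hypothesis, P(data | H) works out to: P(data | r = 1) = (1/7)(6/6)(0/5) = 0; P(data | r = 3) = (3/7)(4/6)(2/5) = 4/35; P(data | r = 4) = (4/7)(3/6)(3/5) = 6/35; P(data | r = 5) = (5/7)(2/6)(4/5) = 4/21; P(data | r = 6) = (6/7)(1/6)(5/5) = 1/7.
The prior-weighted likelihoods are 1/5 · 0 = 0, 1/5 · 4/35 = 4/175, 1/5 · 6/35 = 6/175, 1/5 · 4/21 = 4/105, 1/5 · 1/7 = 1/35; summing to 13/105.
Hence P(r = 5 | data) = (4/105) / (13/105) = 4/13.

0.308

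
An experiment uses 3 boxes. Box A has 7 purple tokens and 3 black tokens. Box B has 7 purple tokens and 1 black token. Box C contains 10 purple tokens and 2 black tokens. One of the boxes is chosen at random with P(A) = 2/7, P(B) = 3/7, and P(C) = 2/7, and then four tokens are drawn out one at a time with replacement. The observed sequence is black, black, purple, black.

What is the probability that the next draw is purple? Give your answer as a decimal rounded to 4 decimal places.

0.7380

The likelihood of the observed sequence under each hypothesis: P(data | box A) = (3/10)(3/10)(7/10)(3/10) = 0.0189; P(data | box B) = (1/8)(1/8)(7/8)(1/8) = 0.001709; P(data | box C) = (2/12)(2/12)(10/12)(2/12) = 0.003858.
The prior-weighted likelihoods are 2/7 · 0.0189 = 0.0054, 3/7 · 0.001709 = 0.00073242, 2/7 · 0.003858 = 0.0011023; these sum to 0.0072347.
Normalising, the posterior is P(box A | data) = 0.7464, P(box B | data) = 0.10124, P(box C | data) = 0.15236.
So P(purple next | data) = Σ P(purple next | H) P(H | data) = (7/10)(0.7464) + (7/8)(0.10124) + (5/6)(0.15236) = 0.73803.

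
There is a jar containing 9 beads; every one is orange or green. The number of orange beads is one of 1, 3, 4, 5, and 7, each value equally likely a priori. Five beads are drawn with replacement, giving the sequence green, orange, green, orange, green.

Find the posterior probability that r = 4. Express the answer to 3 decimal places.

The likelihood of the observed sequence under each hypothesis: P(data | r = 1) = (8/9)(1/9)(8/9)(1/9)(8/9) = 0.0086708; P(data | r = 3) = (6/9)(3/9)(6/9)(3/9)(6/9) = 0.032922; P(data | r = 4) = (5/9)(4/9)(5/9)(4/9)(5/9) = 0.03387; P(data | r = 5) = (4/9)(5/9)(4/9)(5/9)(4/9) = 0.027096; P(data | r = 7) = (2/9)(7/9)(2/9)(7/9)(2/9) = 0.0066386.
Multiplying each by its prior: 1/5 · 0.0086708 = 0.0017342, 1/5 · 0.032922 = 0.0065844, 1/5 · 0.03387 = 0.006774, 1/5 · 0.027096 = 0.0054192, 1/5 · 0.0066386 = 0.0013277; these sum to 0.021839.
By Bayes' rule, P(r = 4 | data) = (0.006774) / (0.021839) = 0.31017.

0.310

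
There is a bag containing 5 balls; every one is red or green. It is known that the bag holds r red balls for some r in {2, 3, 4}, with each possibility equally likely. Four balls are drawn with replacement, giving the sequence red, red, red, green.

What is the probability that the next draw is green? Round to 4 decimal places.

0.3437

Compute the likelihood of the observed sequence for each case: P(data | r = 2) = (2/5)(2/5)(2/5)(3/5) = 0.0384; P(data | r = 3) = (3/5)(3/5)(3/5)(2/5) = 0.0864; P(data | r = 4) = (4/5)(4/5)(4/5)(1/5) = 0.1024.
Weighting by the prior gives 1/3 · 0.0384 = 0.0128, 1/3 · 0.0864 = 0.0288, 1/3 · 0.1024 = 0.034133; with total 0.075733.
Dividing through by the total gives posterior P(r = 2 | data) = 0.16901, P(r = 3 | data) = 0.38028, P(r = 4 | data) = 0.4507.
Averaging over the posterior, P(green next | data) = (3/5)(0.16901) + (2/5)(0.38028) + (1/5)(0.4507) = 0.34366.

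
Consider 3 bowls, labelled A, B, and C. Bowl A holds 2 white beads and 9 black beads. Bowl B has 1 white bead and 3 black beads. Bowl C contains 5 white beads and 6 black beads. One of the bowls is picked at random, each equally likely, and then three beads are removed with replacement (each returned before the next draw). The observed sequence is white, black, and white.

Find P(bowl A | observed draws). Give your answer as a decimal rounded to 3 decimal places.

0.145

Under each hypothesis, the probability of the observed sequence is: P(data | bowl A) = (2/11)(9/11)(2/11) = 0.027047; P(data | bowl B) = (1/4)(3/4)(1/4) = 0.046875; P(data | bowl C) = (5/11)(6/11)(5/11) = 0.1127.
The prior-weighted likelihoods are 1/3 · 0.027047 = 0.0090158, 1/3 · 0.046875 = 0.015625, 1/3 · 0.1127 = 0.037566; with total 0.062207.
Therefore the posterior P(bowl A | data) = (0.0090158) / (0.062207) = 0.14493.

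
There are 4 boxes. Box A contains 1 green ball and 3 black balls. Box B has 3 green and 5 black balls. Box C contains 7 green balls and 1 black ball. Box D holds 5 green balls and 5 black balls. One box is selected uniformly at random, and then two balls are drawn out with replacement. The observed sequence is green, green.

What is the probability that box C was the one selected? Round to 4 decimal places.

For each hypothesis, P(data | H) works out to: P(data | box A) = (1/4)(1/4) = 1/16; P(data | box B) = (3/8)(3/8) = 9/64; P(data | box C) = (7/8)(7/8) = 49/64; P(data | box D) = (5/10)(5/10) = 1/4.
Weighting by the prior gives 1/4 · 1/16 = 1/64, 1/4 · 9/64 = 9/256, 1/4 · 49/64 = 49/256, 1/4 · 1/4 = 1/16; with total 39/128.
By Bayes' rule, P(box C | data) = (49/256) / (39/128) = 49/78.

0.6282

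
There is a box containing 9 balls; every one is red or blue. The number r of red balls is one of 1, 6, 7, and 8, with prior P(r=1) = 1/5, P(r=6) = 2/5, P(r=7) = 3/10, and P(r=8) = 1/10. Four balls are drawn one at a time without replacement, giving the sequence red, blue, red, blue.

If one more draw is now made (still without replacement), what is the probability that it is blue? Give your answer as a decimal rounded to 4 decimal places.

Compute the likelihood of the observed sequence for each case: P(data | r = 1) = (1/9)(8/8)(0/7) = 0; P(data | r = 6) = (6/9)(3/8)(5/7)(2/6) = 5/84; P(data | r = 7) = (7/9)(2/8)(6/7)(1/6) = 1/36; P(data | r = 8) = (8/9)(1/8)(7/7)(0/6) = 0.
Weighting by the prior gives 1/5 · 0 = 0, 2/5 · 5/84 = 1/42, 3/10 · 1/36 = 1/120, 1/10 · 0 = 0; these sum to 9/280.
Dividing through by the total gives posterior P(r = 1 | data) = 0, P(r = 6 | data) = 20/27, P(r = 7 | data) = 7/27, P(r = 8 | data) = 0.
The predictive probability is P(blue next | data) = (1/5)(20/27) + (0)(7/27) = 4/27.

0.1481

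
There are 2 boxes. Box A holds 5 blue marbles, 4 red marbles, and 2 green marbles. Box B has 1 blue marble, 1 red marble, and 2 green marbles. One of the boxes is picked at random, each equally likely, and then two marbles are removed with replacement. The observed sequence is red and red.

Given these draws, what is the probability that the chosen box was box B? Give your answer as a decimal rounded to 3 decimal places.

Under each hypothesis, the probability of the observed sequence is: P(data | box A) = (4/11)(4/11) = 0.13223; P(data | box B) = (1/4)(1/4) = 0.0625.
Weighting by the prior gives 1/2 · 0.13223 = 0.066116, 1/2 · 0.0625 = 0.03125; summing to 0.097366.
So P(box B | data) = (0.03125) / (0.097366) = 0.32095.

0.321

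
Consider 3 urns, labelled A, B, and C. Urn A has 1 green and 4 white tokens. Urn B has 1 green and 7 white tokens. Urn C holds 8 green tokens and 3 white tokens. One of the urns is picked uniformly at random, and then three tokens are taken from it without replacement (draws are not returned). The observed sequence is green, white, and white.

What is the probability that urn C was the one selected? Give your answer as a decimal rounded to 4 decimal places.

0.1298

The likelihood of the observed sequence under each hypothesis: P(data | urn A) = (1/5)(4/4)(3/3) = 0.2; P(data | urn B) = (1/8)(7/7)(6/6) = 0.125; P(data | urn C) = (8/11)(3/10)(2/9) = 0.048485.
The prior-weighted likelihoods are 1/3 · 0.2 = 0.066667, 1/3 · 0.125 = 0.041667, 1/3 · 0.048485 = 0.016162; summing to 0.12449.
By Bayes' rule, P(urn C | data) = (0.016162) / (0.12449) = 0.12982.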